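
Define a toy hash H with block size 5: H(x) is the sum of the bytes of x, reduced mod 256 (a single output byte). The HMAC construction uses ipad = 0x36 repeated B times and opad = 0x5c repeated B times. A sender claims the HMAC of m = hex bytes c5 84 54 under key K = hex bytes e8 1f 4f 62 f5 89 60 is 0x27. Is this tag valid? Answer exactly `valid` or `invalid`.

invalid

Key hex bytes e8 1f 4f 62 f5 89 60 is 7 bytes > B = 5, so hash it first: H(key) = 96, then zero-pad to 5 bytes: K' = 96 00 00 00 00.
K' ⊕ ipad = a0 36 36 36 36; K' ⊕ opad = ca 5c 5c 5c 5c.
Inner hash: sum = 160+54+54+54+54+197+132+84 = 789; mod 256 = 21 → 15.
Outer hash (recomputed tag): sum = 202+92+92+92+92+21 = 591; mod 256 = 79 → 4f.
Recomputed tag = 4f; claimed = 27 → mismatch.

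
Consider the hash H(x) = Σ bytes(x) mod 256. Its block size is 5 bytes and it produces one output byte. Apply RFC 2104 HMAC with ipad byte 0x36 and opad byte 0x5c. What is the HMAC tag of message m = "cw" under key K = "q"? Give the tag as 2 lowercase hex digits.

Key "q" = 71 is 1 byte ≤ B = 5; zero-pad to 5 bytes: K' = 71 00 00 00 00.
K' ⊕ ipad = 47 36 36 36 36.  K' ⊕ opad = 2d 5c 5c 5c 5c.
Inner input = (K'⊕ipad) ∥ m = 47 36 36 36 36 ∥ 63 77.
Inner hash: sum = 71+54+54+54+54+99+119 = 505; mod 256 = 249 → f9.
Outer input = (K'⊕opad) ∥ inner = 2d 5c 5c 5c 5c ∥ f9.
Outer hash (tag): sum = 45+92+92+92+92+249 = 662; mod 256 = 150 → 96.

96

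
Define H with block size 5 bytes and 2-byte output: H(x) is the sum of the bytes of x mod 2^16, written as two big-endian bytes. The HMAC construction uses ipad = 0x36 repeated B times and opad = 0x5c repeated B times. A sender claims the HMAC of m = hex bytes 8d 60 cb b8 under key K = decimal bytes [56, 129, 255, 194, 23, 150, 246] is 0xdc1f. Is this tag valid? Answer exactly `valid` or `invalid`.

invalid

Key decimal bytes [56, 129, 255, 194, 23, 150, 246] = 38 81 ff c2 17 96 f6 is 7 bytes > B = 5, so hash it first: H(key) = 04 1d, then zero-pad to 5 bytes: K' = 04 1d 00 00 00.
K' ⊕ ipad = 32 2b 36 36 36; K' ⊕ opad = 58 41 5c 5c 5c.
Inner hash: sum = 50+43+54+54+54+141+96+203+184 = 879 → 03 6f.
Outer hash (recomputed tag): sum = 88+65+92+92+92+3+111 = 543 → 02 1f.
Recomputed tag = 021f; claimed = dc1f → mismatch.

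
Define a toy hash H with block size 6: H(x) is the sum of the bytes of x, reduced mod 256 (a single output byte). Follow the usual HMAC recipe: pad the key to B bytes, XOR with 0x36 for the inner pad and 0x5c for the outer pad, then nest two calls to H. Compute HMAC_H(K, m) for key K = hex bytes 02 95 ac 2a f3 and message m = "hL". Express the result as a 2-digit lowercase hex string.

d4

Key hex bytes 02 95 ac 2a f3 is 5 bytes ≤ B = 6; zero-pad to 6 bytes: K' = 02 95 ac 2a f3 00.
K' ⊕ ipad = 34 a3 9a 1c c5 36.  K' ⊕ opad = 5e c9 f0 76 af 5c.
Inner input = (K'⊕ipad) ∥ m = 34 a3 9a 1c c5 36 ∥ 68 4c.
Inner hash: sum = 52+163+154+28+197+54+104+76 = 828; mod 256 = 60 → 3c.
Outer input = (K'⊕opad) ∥ inner = 5e c9 f0 76 af 5c ∥ 3c.
Outer hash (tag): sum = 94+201+240+118+175+92+60 = 980; mod 256 = 212 → d4.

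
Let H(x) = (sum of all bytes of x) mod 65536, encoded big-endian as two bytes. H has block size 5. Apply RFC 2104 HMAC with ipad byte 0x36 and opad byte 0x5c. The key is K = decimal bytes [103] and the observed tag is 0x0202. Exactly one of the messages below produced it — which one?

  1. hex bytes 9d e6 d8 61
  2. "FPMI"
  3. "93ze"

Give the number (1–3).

Key decimal bytes [103] = 67 is 1 byte ≤ B = 5; zero-pad to 5 bytes: K' = 67 00 00 00 00.
K' ⊕ ipad = 51 36 36 36 36; K' ⊕ opad = 3b 5c 5c 5c 5c.
m1: inner = H(51 36 36 36 36 9d e6 d8 61) = 03 e5; tag = H(3b 5c 5c 5c 5c 03 e5) = 0293
m2: inner = H(51 36 36 36 36 46 50 4d 49) = 02 55; tag = H(3b 5c 5c 5c 5c 02 55) = 0202 ← matches
m3: inner = H(51 36 36 36 36 39 33 7a 65) = 02 74; tag = H(3b 5c 5c 5c 5c 02 74) = 0221

2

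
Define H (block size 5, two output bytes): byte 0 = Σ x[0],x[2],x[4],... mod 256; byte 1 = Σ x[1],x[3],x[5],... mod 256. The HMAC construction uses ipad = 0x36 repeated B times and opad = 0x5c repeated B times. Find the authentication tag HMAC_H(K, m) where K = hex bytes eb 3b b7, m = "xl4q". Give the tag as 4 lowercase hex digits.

ed34

Key hex bytes eb 3b b7 is 3 bytes ≤ B = 5; zero-pad to 5 bytes: K' = eb 3b b7 00 00.
K' ⊕ ipad = dd 0d 81 36 36.  K' ⊕ opad = b7 67 eb 5c 5c.
Inner input = (K'⊕ipad) ∥ m = dd 0d 81 36 36 ∥ 78 6c 34 71.
Inner hash: even-index sum = 625 mod 256 = 113; odd-index sum = 239 mod 256 = 239 → 71 ef.
Outer input = (K'⊕opad) ∥ inner = b7 67 eb 5c 5c ∥ 71 ef.
Outer hash (tag): even-index sum = 749 mod 256 = 237; odd-index sum = 308 mod 256 = 52 → ed 34.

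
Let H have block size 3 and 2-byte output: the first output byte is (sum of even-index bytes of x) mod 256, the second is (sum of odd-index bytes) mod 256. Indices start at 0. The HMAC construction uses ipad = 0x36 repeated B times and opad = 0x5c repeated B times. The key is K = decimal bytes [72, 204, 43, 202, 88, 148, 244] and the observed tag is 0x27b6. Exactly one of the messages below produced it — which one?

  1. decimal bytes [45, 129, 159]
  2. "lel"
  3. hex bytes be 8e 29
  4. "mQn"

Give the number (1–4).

Key decimal bytes [72, 204, 43, 202, 88, 148, 244] = 48 cc 2b ca 58 94 f4 is 7 bytes > B = 3, so hash it first: H(key) = bf 2a, then zero-pad to 3 bytes: K' = bf 2a 00.
K' ⊕ ipad = 89 1c 36; K' ⊕ opad = e3 76 5c.
m1: inner = H(89 1c 36 2d 81 9f) = 40 e8; tag = H(e3 76 5c 40 e8) = 27b6 ← matches
m2: inner = H(89 1c 36 6c 65 6c) = 24 f4; tag = H(e3 76 5c 24 f4) = 339a
m3: inner = H(89 1c 36 be 8e 29) = 4d 03; tag = H(e3 76 5c 4d 03) = 42c3
m4: inner = H(89 1c 36 6d 51 6e) = 10 f7; tag = H(e3 76 5c 10 f7) = 3686

1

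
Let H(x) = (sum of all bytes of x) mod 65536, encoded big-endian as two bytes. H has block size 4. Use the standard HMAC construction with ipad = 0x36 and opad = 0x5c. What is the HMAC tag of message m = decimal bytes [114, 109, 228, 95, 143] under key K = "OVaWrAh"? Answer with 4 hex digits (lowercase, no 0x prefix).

01dc

Key "OVaWrAh" = 4f 56 61 57 72 41 68 is 7 bytes > B = 4, so hash it first: H(key) = 02 78, then zero-pad to 4 bytes: K' = 02 78 00 00.
K' ⊕ ipad = 34 4e 36 36.  K' ⊕ opad = 5e 24 5c 5c.
Inner input = (K'⊕ipad) ∥ m = 34 4e 36 36 ∥ 72 6d e4 5f 8f.
Inner hash: sum = 52+78+54+54+114+109+228+95+143 = 927 → 03 9f.
Outer input = (K'⊕opad) ∥ inner = 5e 24 5c 5c ∥ 03 9f.
Outer hash (tag): sum = 94+36+92+92+3+159 = 476 → 01 dc.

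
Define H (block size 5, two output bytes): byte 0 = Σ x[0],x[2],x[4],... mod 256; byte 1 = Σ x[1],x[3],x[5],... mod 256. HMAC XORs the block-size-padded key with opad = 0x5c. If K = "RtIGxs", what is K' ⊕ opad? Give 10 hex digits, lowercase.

Key "RtIGxs" = 52 74 49 47 78 73 is 6 bytes > B = 5, so hash it first: H(key) = 13 2e, then zero-pad to 5 bytes: K' = 13 2e 00 00 00.
XOR each byte with 0x5c: 13⊕5c=4f, 2e⊕5c=72, 00⊕5c=5c, 00⊕5c=5c, 00⊕5c=5c.

4f725c5c5c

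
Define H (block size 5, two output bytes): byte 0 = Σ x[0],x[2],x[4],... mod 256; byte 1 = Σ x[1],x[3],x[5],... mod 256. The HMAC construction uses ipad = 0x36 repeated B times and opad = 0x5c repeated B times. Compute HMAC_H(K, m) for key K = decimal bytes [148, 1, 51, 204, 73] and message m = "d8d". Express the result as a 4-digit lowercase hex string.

454b

Key decimal bytes [148, 1, 51, 204, 73] = 94 01 33 cc 49 is exactly B = 5 bytes: K' = 94 01 33 cc 49.
K' ⊕ ipad = a2 37 05 fa 7f.  K' ⊕ opad = c8 5d 6f 90 15.
Inner input = (K'⊕ipad) ∥ m = a2 37 05 fa 7f ∥ 64 38 64.
Inner hash: even-index sum = 350 mod 256 = 94; odd-index sum = 505 mod 256 = 249 → 5e f9.
Outer input = (K'⊕opad) ∥ inner = c8 5d 6f 90 15 ∥ 5e f9.
Outer hash (tag): even-index sum = 581 mod 256 = 69; odd-index sum = 331 mod 256 = 75 → 45 4b.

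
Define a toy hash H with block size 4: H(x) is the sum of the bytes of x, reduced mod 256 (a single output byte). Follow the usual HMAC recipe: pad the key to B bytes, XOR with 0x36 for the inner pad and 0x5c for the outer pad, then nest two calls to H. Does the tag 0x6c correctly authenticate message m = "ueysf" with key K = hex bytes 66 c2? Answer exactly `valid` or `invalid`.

Key hex bytes 66 c2 is 2 bytes ≤ B = 4; zero-pad to 4 bytes: K' = 66 c2 00 00.
K' ⊕ ipad = 50 f4 36 36; K' ⊕ opad = 3a 9e 5c 5c.
Inner hash: sum = 80+244+54+54+117+101+121+115+102 = 988; mod 256 = 220 → dc.
Outer hash (recomputed tag): sum = 58+158+92+92+220 = 620; mod 256 = 108 → 6c.
Recomputed tag = 6c; claimed = 6c → match.

valid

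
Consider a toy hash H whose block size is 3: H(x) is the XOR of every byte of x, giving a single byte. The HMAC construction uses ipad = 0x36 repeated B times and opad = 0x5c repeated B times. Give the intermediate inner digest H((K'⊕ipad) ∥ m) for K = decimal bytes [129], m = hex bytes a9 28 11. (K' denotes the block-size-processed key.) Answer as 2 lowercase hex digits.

27

Key decimal bytes [129] = 81 is 1 byte ≤ B = 3; zero-pad to 3 bytes: K' = 81 00 00.
K' ⊕ ipad = b7 36 36.
Inner input = b7 36 36 ∥ a9 28 11.
Inner hash: XOR b7⊕36⊕36⊕a9⊕28⊕11 = 27.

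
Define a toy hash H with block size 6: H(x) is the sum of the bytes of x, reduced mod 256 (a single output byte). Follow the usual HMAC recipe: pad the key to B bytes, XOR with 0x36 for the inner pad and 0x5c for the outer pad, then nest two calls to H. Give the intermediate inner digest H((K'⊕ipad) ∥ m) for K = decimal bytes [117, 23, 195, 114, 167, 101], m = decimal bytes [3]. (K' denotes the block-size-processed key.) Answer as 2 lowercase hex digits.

Key decimal bytes [117, 23, 195, 114, 167, 101] = 75 17 c3 72 a7 65 is exactly B = 6 bytes: K' = 75 17 c3 72 a7 65.
K' ⊕ ipad = 43 21 f5 44 91 53.
Inner input = 43 21 f5 44 91 53 ∥ 03.
Inner hash: sum = 67+33+245+68+145+83+3 = 644; mod 256 = 132 → 84.

84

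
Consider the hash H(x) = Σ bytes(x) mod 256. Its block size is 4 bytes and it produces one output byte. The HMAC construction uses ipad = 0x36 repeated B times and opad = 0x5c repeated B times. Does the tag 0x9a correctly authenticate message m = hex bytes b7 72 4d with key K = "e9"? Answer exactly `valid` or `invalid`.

valid

Key "e9" = 65 39 is 2 bytes ≤ B = 4; zero-pad to 4 bytes: K' = 65 39 00 00.
K' ⊕ ipad = 53 0f 36 36; K' ⊕ opad = 39 65 5c 5c.
Inner hash: sum = 83+15+54+54+183+114+77 = 580; mod 256 = 68 → 44.
Outer hash (recomputed tag): sum = 57+101+92+92+68 = 410; mod 256 = 154 → 9a.
Recomputed tag = 9a; claimed = 9a → match.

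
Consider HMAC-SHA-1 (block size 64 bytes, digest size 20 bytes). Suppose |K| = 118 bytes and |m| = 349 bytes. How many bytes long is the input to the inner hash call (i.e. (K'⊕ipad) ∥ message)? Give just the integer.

413

Key is 118 > 64 bytes, so it is hashed to 20 bytes then zero-padded to 64: |K'| = 64.
Inner input = (K'⊕ipad) ∥ m → 64 + 349 = 413 bytes.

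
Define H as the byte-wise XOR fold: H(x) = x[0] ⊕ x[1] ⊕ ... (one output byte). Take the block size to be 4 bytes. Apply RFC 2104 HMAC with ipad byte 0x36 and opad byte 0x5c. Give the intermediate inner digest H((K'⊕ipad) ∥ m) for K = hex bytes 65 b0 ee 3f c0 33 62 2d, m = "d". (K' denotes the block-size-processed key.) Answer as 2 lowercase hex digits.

Key hex bytes 65 b0 ee 3f c0 33 62 2d is 8 bytes > B = 4, so hash it first: H(key) = b8, then zero-pad to 4 bytes: K' = b8 00 00 00.
K' ⊕ ipad = 8e 36 36 36.
Inner input = 8e 36 36 36 ∥ 64.
Inner hash: XOR 8e⊕36⊕36⊕36⊕64 = dc.

dc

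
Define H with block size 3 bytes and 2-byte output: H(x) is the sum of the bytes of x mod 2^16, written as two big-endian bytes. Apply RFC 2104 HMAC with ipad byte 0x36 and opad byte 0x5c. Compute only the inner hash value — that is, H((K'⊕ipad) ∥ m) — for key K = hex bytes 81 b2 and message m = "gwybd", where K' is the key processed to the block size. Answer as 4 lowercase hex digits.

Key hex bytes 81 b2 is 2 bytes ≤ B = 3; zero-pad to 3 bytes: K' = 81 b2 00.
K' ⊕ ipad = b7 84 36.
Inner input = b7 84 36 ∥ 67 77 79 62 64.
Inner hash: sum = 183+132+54+103+119+121+98+100 = 910 → 03 8e.

038e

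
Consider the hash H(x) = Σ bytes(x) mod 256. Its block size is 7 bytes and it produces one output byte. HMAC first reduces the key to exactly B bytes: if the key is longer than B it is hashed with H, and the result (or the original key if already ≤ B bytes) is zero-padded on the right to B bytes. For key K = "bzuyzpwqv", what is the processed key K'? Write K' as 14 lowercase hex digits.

|K| = 9 > B = 7, so first hash the key.
H(K): sum = 98+122+117+121+122+112+119+113+118 = 1042; mod 256 = 18 → 12.
Zero-pad H(K) = 12 to 7 bytes: K' = 12 00 00 00 00 00 00.

12000000000000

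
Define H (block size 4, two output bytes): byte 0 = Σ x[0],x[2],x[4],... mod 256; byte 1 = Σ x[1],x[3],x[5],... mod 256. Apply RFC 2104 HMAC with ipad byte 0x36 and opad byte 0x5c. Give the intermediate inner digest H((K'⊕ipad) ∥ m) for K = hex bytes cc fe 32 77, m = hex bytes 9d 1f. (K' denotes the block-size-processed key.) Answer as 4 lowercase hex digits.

Key hex bytes cc fe 32 77 is exactly B = 4 bytes: K' = cc fe 32 77.
K' ⊕ ipad = fa c8 04 41.
Inner input = fa c8 04 41 ∥ 9d 1f.
Inner hash: even-index sum = 411 mod 256 = 155; odd-index sum = 296 mod 256 = 40 → 9b 28.

9b28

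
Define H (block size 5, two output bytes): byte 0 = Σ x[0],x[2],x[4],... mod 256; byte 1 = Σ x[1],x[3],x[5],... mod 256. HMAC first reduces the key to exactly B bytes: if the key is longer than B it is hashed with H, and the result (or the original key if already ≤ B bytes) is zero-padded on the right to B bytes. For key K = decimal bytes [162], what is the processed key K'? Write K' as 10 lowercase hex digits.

Key decimal bytes [162] = a2 is 1 byte ≤ B = 5; zero-pad to 5 bytes: K' = a2 00 00 00 00.

a200000000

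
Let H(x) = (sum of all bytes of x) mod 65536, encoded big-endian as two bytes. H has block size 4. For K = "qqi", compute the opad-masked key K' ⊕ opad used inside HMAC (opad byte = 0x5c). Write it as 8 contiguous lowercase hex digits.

Key "qqi" = 71 71 69 is 3 bytes ≤ B = 4; zero-pad to 4 bytes: K' = 71 71 69 00.
XOR each byte with 0x5c: 71⊕5c=2d, 71⊕5c=2d, 69⊕5c=35, 00⊕5c=5c.

2d2d355c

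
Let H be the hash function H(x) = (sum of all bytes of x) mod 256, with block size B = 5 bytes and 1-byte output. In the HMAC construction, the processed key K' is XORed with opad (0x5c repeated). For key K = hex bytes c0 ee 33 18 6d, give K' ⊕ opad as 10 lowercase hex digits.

Key hex bytes c0 ee 33 18 6d is exactly B = 5 bytes: K' = c0 ee 33 18 6d.
XOR each byte with 0x5c: c0⊕5c=9c, ee⊕5c=b2, 33⊕5c=6f, 18⊕5c=44, 6d⊕5c=31.

9cb26f4431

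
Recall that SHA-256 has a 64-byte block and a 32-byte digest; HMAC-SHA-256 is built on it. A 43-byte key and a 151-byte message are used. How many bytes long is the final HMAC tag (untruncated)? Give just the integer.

32

The tag is one SHA-256 digest: 32 bytes.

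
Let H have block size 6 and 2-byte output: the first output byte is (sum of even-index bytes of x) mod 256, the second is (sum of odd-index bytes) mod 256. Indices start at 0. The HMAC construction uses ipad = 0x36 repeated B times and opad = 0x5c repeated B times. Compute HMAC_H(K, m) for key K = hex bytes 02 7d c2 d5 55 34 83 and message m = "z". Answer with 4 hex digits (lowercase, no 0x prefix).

Key hex bytes 02 7d c2 d5 55 34 83 is 7 bytes > B = 6, so hash it first: H(key) = 9c 86, then zero-pad to 6 bytes: K' = 9c 86 00 00 00 00.
K' ⊕ ipad = aa b0 36 36 36 36.  K' ⊕ opad = c0 da 5c 5c 5c 5c.
Inner input = (K'⊕ipad) ∥ m = aa b0 36 36 36 36 ∥ 7a.
Inner hash: even-index sum = 400 mod 256 = 144; odd-index sum = 284 mod 256 = 28 → 90 1c.
Outer input = (K'⊕opad) ∥ inner = c0 da 5c 5c 5c 5c ∥ 90 1c.
Outer hash (tag): even-index sum = 520 mod 256 = 8; odd-index sum = 430 mod 256 = 174 → 08 ae.

08ae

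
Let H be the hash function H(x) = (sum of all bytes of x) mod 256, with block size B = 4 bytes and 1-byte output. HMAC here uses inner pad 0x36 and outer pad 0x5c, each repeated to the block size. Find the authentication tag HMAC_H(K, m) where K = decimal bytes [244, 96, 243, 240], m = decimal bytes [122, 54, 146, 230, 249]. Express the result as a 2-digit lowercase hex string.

03

Key decimal bytes [244, 96, 243, 240] = f4 60 f3 f0 is exactly B = 4 bytes: K' = f4 60 f3 f0.
K' ⊕ ipad = c2 56 c5 c6.  K' ⊕ opad = a8 3c af ac.
Inner input = (K'⊕ipad) ∥ m = c2 56 c5 c6 ∥ 7a 36 92 e6 f9.
Inner hash: sum = 194+86+197+198+122+54+146+230+249 = 1476; mod 256 = 196 → c4.
Outer input = (K'⊕opad) ∥ inner = a8 3c af ac ∥ c4.
Outer hash (tag): sum = 168+60+175+172+196 = 771; mod 256 = 3 → 03.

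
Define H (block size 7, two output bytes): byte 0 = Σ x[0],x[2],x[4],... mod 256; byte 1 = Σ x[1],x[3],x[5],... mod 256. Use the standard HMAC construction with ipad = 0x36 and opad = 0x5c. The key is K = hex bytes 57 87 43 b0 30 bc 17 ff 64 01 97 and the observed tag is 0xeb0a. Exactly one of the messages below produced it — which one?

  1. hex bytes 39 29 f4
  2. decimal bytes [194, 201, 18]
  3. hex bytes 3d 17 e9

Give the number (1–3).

Key hex bytes 57 87 43 b0 30 bc 17 ff 64 01 97 is 11 bytes > B = 7, so hash it first: H(key) = dc f3, then zero-pad to 7 bytes: K' = dc f3 00 00 00 00 00.
K' ⊕ ipad = ea c5 36 36 36 36 36; K' ⊕ opad = 80 af 5c 5c 5c 5c 5c.
m1: inner = H(ea c5 36 36 36 36 36 39 29 f4) = b5 5e; tag = H(80 af 5c 5c 5c 5c 5c b5 5e) = f21c
m2: inner = H(ea c5 36 36 36 36 36 c2 c9 12) = 55 05; tag = H(80 af 5c 5c 5c 5c 5c 55 05) = 99bc
m3: inner = H(ea c5 36 36 36 36 36 3d 17 e9) = a3 57; tag = H(80 af 5c 5c 5c 5c 5c a3 57) = eb0a ← matches

3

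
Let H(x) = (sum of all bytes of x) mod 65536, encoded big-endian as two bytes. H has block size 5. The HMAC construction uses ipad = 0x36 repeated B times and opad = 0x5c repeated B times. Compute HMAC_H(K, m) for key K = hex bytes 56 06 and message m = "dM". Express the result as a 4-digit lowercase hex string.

025c

Key hex bytes 56 06 is 2 bytes ≤ B = 5; zero-pad to 5 bytes: K' = 56 06 00 00 00.
K' ⊕ ipad = 60 30 36 36 36.  K' ⊕ opad = 0a 5a 5c 5c 5c.
Inner input = (K'⊕ipad) ∥ m = 60 30 36 36 36 ∥ 64 4d.
Inner hash: sum = 96+48+54+54+54+100+77 = 483 → 01 e3.
Outer input = (K'⊕opad) ∥ inner = 0a 5a 5c 5c 5c ∥ 01 e3.
Outer hash (tag): sum = 10+90+92+92+92+1+227 = 604 → 02 5c.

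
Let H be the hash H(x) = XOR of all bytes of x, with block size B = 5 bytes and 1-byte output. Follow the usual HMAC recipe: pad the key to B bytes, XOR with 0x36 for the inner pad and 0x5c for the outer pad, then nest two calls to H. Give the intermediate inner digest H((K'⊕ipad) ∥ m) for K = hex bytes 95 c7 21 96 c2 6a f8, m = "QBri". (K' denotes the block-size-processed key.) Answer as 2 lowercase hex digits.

8b

Key hex bytes 95 c7 21 96 c2 6a f8 is 7 bytes > B = 5, so hash it first: H(key) = b5, then zero-pad to 5 bytes: K' = b5 00 00 00 00.
K' ⊕ ipad = 83 36 36 36 36.
Inner input = 83 36 36 36 36 ∥ 51 42 72 69.
Inner hash: XOR 83⊕36⊕36⊕36⊕36⊕51⊕42⊕72⊕69 = 8b.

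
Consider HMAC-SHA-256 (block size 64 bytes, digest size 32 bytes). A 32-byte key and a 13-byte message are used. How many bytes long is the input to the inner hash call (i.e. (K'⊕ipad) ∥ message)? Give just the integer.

Key is 32 ≤ 64 bytes, zero-padded: |K'| = 64.
Inner input = (K'⊕ipad) ∥ m → 64 + 13 = 77 bytes.

77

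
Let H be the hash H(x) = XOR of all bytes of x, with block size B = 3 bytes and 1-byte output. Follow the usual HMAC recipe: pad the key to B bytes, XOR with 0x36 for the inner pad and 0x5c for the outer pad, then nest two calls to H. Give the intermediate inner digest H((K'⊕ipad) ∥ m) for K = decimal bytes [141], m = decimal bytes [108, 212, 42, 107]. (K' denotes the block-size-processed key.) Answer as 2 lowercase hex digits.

42

Key decimal bytes [141] = 8d is 1 byte ≤ B = 3; zero-pad to 3 bytes: K' = 8d 00 00.
K' ⊕ ipad = bb 36 36.
Inner input = bb 36 36 ∥ 6c d4 2a 6b.
Inner hash: XOR bb⊕36⊕36⊕6c⊕d4⊕2a⊕6b = 42.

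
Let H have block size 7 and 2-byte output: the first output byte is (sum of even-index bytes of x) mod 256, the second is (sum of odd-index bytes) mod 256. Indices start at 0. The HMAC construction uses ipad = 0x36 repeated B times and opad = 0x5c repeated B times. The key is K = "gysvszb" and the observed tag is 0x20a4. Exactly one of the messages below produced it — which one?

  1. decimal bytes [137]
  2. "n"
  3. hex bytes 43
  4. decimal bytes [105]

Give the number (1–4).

2

Key "gysvszb" = 67 79 73 76 73 7a 62 is exactly B = 7 bytes: K' = 67 79 73 76 73 7a 62.
K' ⊕ ipad = 51 4f 45 40 45 4c 54; K' ⊕ opad = 3b 25 2f 2a 2f 26 3e.
m1: inner = H(51 4f 45 40 45 4c 54 89) = 2f 64; tag = H(3b 25 2f 2a 2f 26 3e 2f 64) = 3ba4
m2: inner = H(51 4f 45 40 45 4c 54 6e) = 2f 49; tag = H(3b 25 2f 2a 2f 26 3e 2f 49) = 20a4 ← matches
m3: inner = H(51 4f 45 40 45 4c 54 43) = 2f 1e; tag = H(3b 25 2f 2a 2f 26 3e 2f 1e) = f5a4
m4: inner = H(51 4f 45 40 45 4c 54 69) = 2f 44; tag = H(3b 25 2f 2a 2f 26 3e 2f 44) = 1ba4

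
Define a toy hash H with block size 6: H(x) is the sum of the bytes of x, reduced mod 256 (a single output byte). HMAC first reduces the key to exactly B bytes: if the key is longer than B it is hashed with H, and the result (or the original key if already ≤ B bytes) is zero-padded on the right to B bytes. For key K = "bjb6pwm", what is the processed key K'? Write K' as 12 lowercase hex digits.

b80000000000

|K| = 7 > B = 6, so first hash the key.
H(K): sum = 98+106+98+54+112+119+109 = 696; mod 256 = 184 → b8.
Zero-pad H(K) = b8 to 6 bytes: K' = b8 00 00 00 00 00.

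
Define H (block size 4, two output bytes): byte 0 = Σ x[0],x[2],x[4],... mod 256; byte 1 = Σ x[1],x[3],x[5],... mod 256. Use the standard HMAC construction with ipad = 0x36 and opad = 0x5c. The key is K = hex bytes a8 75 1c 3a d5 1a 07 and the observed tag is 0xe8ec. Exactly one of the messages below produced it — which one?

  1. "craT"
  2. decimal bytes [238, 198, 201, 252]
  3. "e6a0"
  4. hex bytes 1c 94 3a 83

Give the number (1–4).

1

Key hex bytes a8 75 1c 3a d5 1a 07 is 7 bytes > B = 4, so hash it first: H(key) = a0 c9, then zero-pad to 4 bytes: K' = a0 c9 00 00.
K' ⊕ ipad = 96 ff 36 36; K' ⊕ opad = fc 95 5c 5c.
m1: inner = H(96 ff 36 36 63 72 61 54) = 90 fb; tag = H(fc 95 5c 5c 90 fb) = e8ec ← matches
m2: inner = H(96 ff 36 36 ee c6 c9 fc) = 83 f7; tag = H(fc 95 5c 5c 83 f7) = dbe8
m3: inner = H(96 ff 36 36 65 36 61 30) = 92 9b; tag = H(fc 95 5c 5c 92 9b) = ea8c
m4: inner = H(96 ff 36 36 1c 94 3a 83) = 22 4c; tag = H(fc 95 5c 5c 22 4c) = 7a3d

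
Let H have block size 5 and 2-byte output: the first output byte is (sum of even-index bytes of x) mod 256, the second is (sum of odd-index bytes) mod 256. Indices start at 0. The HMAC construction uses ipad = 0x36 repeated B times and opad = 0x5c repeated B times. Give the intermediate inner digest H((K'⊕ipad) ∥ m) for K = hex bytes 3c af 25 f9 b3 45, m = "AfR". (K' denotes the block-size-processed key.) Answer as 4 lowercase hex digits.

Key hex bytes 3c af 25 f9 b3 45 is 6 bytes > B = 5, so hash it first: H(key) = 14 ed, then zero-pad to 5 bytes: K' = 14 ed 00 00 00.
K' ⊕ ipad = 22 db 36 36 36.
Inner input = 22 db 36 36 36 ∥ 41 66 52.
Inner hash: even-index sum = 244 mod 256 = 244; odd-index sum = 420 mod 256 = 164 → f4 a4.

f4a4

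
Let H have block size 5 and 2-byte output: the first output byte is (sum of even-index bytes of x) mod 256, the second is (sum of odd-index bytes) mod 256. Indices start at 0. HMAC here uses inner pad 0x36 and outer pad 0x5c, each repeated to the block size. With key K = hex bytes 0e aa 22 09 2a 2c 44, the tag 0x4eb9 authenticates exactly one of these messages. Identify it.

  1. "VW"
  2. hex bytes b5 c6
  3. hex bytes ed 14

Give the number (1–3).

2

Key hex bytes 0e aa 22 09 2a 2c 44 is 7 bytes > B = 5, so hash it first: H(key) = 9e df, then zero-pad to 5 bytes: K' = 9e df 00 00 00.
K' ⊕ ipad = a8 e9 36 36 36; K' ⊕ opad = c2 83 5c 5c 5c.
m1: inner = H(a8 e9 36 36 36 56 57) = 6b 75; tag = H(c2 83 5c 5c 5c 6b 75) = ef4a
m2: inner = H(a8 e9 36 36 36 b5 c6) = da d4; tag = H(c2 83 5c 5c 5c da d4) = 4eb9 ← matches
m3: inner = H(a8 e9 36 36 36 ed 14) = 28 0c; tag = H(c2 83 5c 5c 5c 28 0c) = 8607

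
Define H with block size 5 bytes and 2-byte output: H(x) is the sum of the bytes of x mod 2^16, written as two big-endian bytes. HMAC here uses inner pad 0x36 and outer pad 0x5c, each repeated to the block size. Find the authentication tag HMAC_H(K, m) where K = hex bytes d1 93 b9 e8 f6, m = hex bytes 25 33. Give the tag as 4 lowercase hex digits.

03b4

Key hex bytes d1 93 b9 e8 f6 is exactly B = 5 bytes: K' = d1 93 b9 e8 f6.
K' ⊕ ipad = e7 a5 8f de c0.  K' ⊕ opad = 8d cf e5 b4 aa.
Inner input = (K'⊕ipad) ∥ m = e7 a5 8f de c0 ∥ 25 33.
Inner hash: sum = 231+165+143+222+192+37+51 = 1041 → 04 11.
Outer input = (K'⊕opad) ∥ inner = 8d cf e5 b4 aa ∥ 04 11.
Outer hash (tag): sum = 141+207+229+180+170+4+17 = 948 → 03 b4.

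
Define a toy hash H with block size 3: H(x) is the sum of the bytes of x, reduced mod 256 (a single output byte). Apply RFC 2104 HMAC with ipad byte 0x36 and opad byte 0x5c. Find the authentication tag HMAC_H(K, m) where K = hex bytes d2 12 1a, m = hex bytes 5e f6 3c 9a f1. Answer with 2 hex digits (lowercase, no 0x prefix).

Key hex bytes d2 12 1a is exactly B = 3 bytes: K' = d2 12 1a.
K' ⊕ ipad = e4 24 2c.  K' ⊕ opad = 8e 4e 46.
Inner input = (K'⊕ipad) ∥ m = e4 24 2c ∥ 5e f6 3c 9a f1.
Inner hash: sum = 228+36+44+94+246+60+154+241 = 1103; mod 256 = 79 → 4f.
Outer input = (K'⊕opad) ∥ inner = 8e 4e 46 ∥ 4f.
Outer hash (tag): sum = 142+78+70+79 = 369; mod 256 = 113 → 71.

71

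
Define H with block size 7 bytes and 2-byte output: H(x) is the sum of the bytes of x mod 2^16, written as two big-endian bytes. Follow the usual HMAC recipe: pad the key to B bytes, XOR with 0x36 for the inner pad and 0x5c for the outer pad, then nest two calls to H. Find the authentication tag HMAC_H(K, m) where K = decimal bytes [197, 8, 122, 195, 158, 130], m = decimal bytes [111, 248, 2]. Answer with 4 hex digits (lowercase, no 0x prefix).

0420

Key decimal bytes [197, 8, 122, 195, 158, 130] = c5 08 7a c3 9e 82 is 6 bytes ≤ B = 7; zero-pad to 7 bytes: K' = c5 08 7a c3 9e 82 00.
K' ⊕ ipad = f3 3e 4c f5 a8 b4 36.  K' ⊕ opad = 99 54 26 9f c2 de 5c.
Inner input = (K'⊕ipad) ∥ m = f3 3e 4c f5 a8 b4 36 ∥ 6f f8 02.
Inner hash: sum = 243+62+76+245+168+180+54+111+248+2 = 1389 → 05 6d.
Outer input = (K'⊕opad) ∥ inner = 99 54 26 9f c2 de 5c ∥ 05 6d.
Outer hash (tag): sum = 153+84+38+159+194+222+92+5+109 = 1056 → 04 20.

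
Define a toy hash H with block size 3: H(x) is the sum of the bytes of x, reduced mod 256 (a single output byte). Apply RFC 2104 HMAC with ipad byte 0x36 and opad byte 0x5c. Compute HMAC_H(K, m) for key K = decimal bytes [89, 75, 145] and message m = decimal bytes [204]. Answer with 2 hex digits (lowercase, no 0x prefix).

48

Key decimal bytes [89, 75, 145] = 59 4b 91 is exactly B = 3 bytes: K' = 59 4b 91.
K' ⊕ ipad = 6f 7d a7.  K' ⊕ opad = 05 17 cd.
Inner input = (K'⊕ipad) ∥ m = 6f 7d a7 ∥ cc.
Inner hash: sum = 111+125+167+204 = 607; mod 256 = 95 → 5f.
Outer input = (K'⊕opad) ∥ inner = 05 17 cd ∥ 5f.
Outer hash (tag): sum = 5+23+205+95 = 328; mod 256 = 72 → 48.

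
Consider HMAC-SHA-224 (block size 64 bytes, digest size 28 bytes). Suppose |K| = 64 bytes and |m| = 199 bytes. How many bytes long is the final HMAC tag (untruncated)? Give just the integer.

The tag is one SHA-224 digest: 28 bytes.

28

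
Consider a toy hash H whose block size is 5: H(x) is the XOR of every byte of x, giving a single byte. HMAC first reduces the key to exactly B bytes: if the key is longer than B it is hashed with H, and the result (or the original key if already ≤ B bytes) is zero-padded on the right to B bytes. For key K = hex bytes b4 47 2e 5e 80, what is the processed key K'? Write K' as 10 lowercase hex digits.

b4472e5e80

Key hex bytes b4 47 2e 5e 80 is exactly B = 5 bytes: K' = b4 47 2e 5e 80.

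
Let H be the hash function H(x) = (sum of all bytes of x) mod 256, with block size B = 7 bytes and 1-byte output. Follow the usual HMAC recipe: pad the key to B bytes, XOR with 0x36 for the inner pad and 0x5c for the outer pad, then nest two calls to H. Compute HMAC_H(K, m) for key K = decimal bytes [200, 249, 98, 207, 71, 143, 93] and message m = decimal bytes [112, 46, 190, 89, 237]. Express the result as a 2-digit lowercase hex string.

4a

Key decimal bytes [200, 249, 98, 207, 71, 143, 93] = c8 f9 62 cf 47 8f 5d is exactly B = 7 bytes: K' = c8 f9 62 cf 47 8f 5d.
K' ⊕ ipad = fe cf 54 f9 71 b9 6b.  K' ⊕ opad = 94 a5 3e 93 1b d3 01.
Inner input = (K'⊕ipad) ∥ m = fe cf 54 f9 71 b9 6b ∥ 70 2e be 59 ed.
Inner hash: sum = 254+207+84+249+113+185+107+112+46+190+89+237 = 1873; mod 256 = 81 → 51.
Outer input = (K'⊕opad) ∥ inner = 94 a5 3e 93 1b d3 01 ∥ 51.
Outer hash (tag): sum = 148+165+62+147+27+211+1+81 = 842; mod 256 = 74 → 4a.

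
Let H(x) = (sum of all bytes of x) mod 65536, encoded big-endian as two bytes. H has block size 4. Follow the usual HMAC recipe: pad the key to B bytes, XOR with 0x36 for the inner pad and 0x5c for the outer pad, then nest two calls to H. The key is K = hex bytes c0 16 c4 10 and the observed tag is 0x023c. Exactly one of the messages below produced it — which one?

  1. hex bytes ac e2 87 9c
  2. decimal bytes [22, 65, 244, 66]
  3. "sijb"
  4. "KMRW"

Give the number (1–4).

4

Key hex bytes c0 16 c4 10 is exactly B = 4 bytes: K' = c0 16 c4 10.
K' ⊕ ipad = f6 20 f2 26; K' ⊕ opad = 9c 4a 98 4c.
m1: inner = H(f6 20 f2 26 ac e2 87 9c) = 04 df; tag = H(9c 4a 98 4c 04 df) = 02ad
m2: inner = H(f6 20 f2 26 16 41 f4 42) = 03 bb; tag = H(9c 4a 98 4c 03 bb) = 0288
m3: inner = H(f6 20 f2 26 73 69 6a 62) = 03 d6; tag = H(9c 4a 98 4c 03 d6) = 02a3
m4: inner = H(f6 20 f2 26 4b 4d 52 57) = 03 6f; tag = H(9c 4a 98 4c 03 6f) = 023c ← matches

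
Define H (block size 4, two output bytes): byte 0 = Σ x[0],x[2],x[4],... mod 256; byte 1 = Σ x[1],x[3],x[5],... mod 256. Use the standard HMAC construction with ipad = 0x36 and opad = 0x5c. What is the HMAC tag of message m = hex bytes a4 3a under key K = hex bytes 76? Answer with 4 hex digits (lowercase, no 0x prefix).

Key hex bytes 76 is 1 byte ≤ B = 4; zero-pad to 4 bytes: K' = 76 00 00 00.
K' ⊕ ipad = 40 36 36 36.  K' ⊕ opad = 2a 5c 5c 5c.
Inner input = (K'⊕ipad) ∥ m = 40 36 36 36 ∥ a4 3a.
Inner hash: even-index sum = 282 mod 256 = 26; odd-index sum = 166 mod 256 = 166 → 1a a6.
Outer input = (K'⊕opad) ∥ inner = 2a 5c 5c 5c ∥ 1a a6.
Outer hash (tag): even-index sum = 160 mod 256 = 160; odd-index sum = 350 mod 256 = 94 → a0 5e.

a05e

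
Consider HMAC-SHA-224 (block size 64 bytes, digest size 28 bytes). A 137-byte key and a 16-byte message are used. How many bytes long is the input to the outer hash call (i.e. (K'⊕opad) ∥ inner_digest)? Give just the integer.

Key is 137 > 64 bytes, so it is hashed to 28 bytes then zero-padded to 64: |K'| = 64.
Outer input = (K'⊕opad) ∥ H(inner) → 64 + 28 = 92 bytes.

92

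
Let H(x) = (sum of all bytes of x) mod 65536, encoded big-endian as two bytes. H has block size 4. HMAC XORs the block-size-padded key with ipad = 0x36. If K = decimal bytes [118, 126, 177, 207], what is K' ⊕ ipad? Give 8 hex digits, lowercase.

Key decimal bytes [118, 126, 177, 207] = 76 7e b1 cf is exactly B = 4 bytes: K' = 76 7e b1 cf.
XOR each byte with 0x36: 76⊕36=40, 7e⊕36=48, b1⊕36=87, cf⊕36=f9.

404887f9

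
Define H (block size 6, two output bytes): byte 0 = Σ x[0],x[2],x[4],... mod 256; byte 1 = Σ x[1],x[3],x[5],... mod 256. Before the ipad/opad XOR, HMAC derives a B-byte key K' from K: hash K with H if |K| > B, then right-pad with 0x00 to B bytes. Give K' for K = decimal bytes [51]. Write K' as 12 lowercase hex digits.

330000000000

Key decimal bytes [51] = 33 is 1 byte ≤ B = 6; zero-pad to 6 bytes: K' = 33 00 00 00 00 00.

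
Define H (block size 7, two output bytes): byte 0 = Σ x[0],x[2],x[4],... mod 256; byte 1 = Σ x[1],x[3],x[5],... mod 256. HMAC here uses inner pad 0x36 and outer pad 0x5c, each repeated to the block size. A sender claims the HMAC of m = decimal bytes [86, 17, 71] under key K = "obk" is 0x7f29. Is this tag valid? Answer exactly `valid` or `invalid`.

valid

Key "obk" = 6f 62 6b is 3 bytes ≤ B = 7; zero-pad to 7 bytes: K' = 6f 62 6b 00 00 00 00.
K' ⊕ ipad = 59 54 5d 36 36 36 36; K' ⊕ opad = 33 3e 37 5c 5c 5c 5c.
Inner hash: even-index sum = 307 mod 256 = 51; odd-index sum = 349 mod 256 = 93 → 33 5d.
Outer hash (recomputed tag): even-index sum = 383 mod 256 = 127; odd-index sum = 297 mod 256 = 41 → 7f 29.
Recomputed tag = 7f29; claimed = 7f29 → match.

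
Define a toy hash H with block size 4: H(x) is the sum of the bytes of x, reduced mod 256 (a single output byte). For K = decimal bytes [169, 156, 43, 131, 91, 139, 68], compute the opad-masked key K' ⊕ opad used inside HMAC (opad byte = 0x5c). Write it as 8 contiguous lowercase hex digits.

Key decimal bytes [169, 156, 43, 131, 91, 139, 68] = a9 9c 2b 83 5b 8b 44 is 7 bytes > B = 4, so hash it first: H(key) = 1d, then zero-pad to 4 bytes: K' = 1d 00 00 00.
XOR each byte with 0x5c: 1d⊕5c=41, 00⊕5c=5c, 00⊕5c=5c, 00⊕5c=5c.

415c5c5c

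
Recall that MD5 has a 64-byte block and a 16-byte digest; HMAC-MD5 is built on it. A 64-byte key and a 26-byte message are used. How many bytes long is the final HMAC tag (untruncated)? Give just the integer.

16

The tag is one MD5 digest: 16 bytes.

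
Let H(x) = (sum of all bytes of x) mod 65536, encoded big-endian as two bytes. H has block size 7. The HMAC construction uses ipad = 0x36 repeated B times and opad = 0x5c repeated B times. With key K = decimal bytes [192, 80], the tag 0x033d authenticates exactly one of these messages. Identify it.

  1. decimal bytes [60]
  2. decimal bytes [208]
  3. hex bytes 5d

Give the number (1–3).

3

Key decimal bytes [192, 80] = c0 50 is 2 bytes ≤ B = 7; zero-pad to 7 bytes: K' = c0 50 00 00 00 00 00.
K' ⊕ ipad = f6 66 36 36 36 36 36; K' ⊕ opad = 9c 0c 5c 5c 5c 5c 5c.
m1: inner = H(f6 66 36 36 36 36 36 3c) = 02 a6; tag = H(9c 0c 5c 5c 5c 5c 5c 02 a6) = 031c
m2: inner = H(f6 66 36 36 36 36 36 d0) = 03 3a; tag = H(9c 0c 5c 5c 5c 5c 5c 03 3a) = 02b1
m3: inner = H(f6 66 36 36 36 36 36 5d) = 02 c7; tag = H(9c 0c 5c 5c 5c 5c 5c 02 c7) = 033d ← matches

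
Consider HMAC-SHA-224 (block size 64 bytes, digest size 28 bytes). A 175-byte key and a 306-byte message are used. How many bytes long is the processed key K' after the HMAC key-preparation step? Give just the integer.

Key is 175 > 64 bytes, so it is hashed to 28 bytes then zero-padded to 64: |K'| = 64.

64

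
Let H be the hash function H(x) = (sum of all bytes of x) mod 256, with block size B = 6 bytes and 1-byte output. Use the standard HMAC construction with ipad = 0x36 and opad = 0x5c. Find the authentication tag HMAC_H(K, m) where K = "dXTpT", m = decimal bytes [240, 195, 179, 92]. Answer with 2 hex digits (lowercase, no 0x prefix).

96

Key "dXTpT" = 64 58 54 70 54 is 5 bytes ≤ B = 6; zero-pad to 6 bytes: K' = 64 58 54 70 54 00.
K' ⊕ ipad = 52 6e 62 46 62 36.  K' ⊕ opad = 38 04 08 2c 08 5c.
Inner input = (K'⊕ipad) ∥ m = 52 6e 62 46 62 36 ∥ f0 c3 b3 5c.
Inner hash: sum = 82+110+98+70+98+54+240+195+179+92 = 1218; mod 256 = 194 → c2.
Outer input = (K'⊕opad) ∥ inner = 38 04 08 2c 08 5c ∥ c2.
Outer hash (tag): sum = 56+4+8+44+8+92+194 = 406; mod 256 = 150 → 96.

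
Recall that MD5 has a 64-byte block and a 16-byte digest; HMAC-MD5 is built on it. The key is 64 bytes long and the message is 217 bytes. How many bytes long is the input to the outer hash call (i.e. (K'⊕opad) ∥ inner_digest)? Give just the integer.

Key is 64 ≤ 64 bytes, zero-padded: |K'| = 64.
Outer input = (K'⊕opad) ∥ H(inner) → 64 + 16 = 80 bytes.

80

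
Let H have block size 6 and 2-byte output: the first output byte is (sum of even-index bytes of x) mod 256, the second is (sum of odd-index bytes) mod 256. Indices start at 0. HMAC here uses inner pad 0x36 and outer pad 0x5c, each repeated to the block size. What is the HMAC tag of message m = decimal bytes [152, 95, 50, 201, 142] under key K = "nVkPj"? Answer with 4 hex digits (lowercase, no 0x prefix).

0896

Key "nVkPj" = 6e 56 6b 50 6a is 5 bytes ≤ B = 6; zero-pad to 6 bytes: K' = 6e 56 6b 50 6a 00.
K' ⊕ ipad = 58 60 5d 66 5c 36.  K' ⊕ opad = 32 0a 37 0c 36 5c.
Inner input = (K'⊕ipad) ∥ m = 58 60 5d 66 5c 36 ∥ 98 5f 32 c9 8e.
Inner hash: even-index sum = 617 mod 256 = 105; odd-index sum = 548 mod 256 = 36 → 69 24.
Outer input = (K'⊕opad) ∥ inner = 32 0a 37 0c 36 5c ∥ 69 24.
Outer hash (tag): even-index sum = 264 mod 256 = 8; odd-index sum = 150 mod 256 = 150 → 08 96.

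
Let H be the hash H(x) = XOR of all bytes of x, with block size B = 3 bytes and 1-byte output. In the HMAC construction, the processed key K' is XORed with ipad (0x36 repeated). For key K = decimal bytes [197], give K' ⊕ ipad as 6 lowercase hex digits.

Key decimal bytes [197] = c5 is 1 byte ≤ B = 3; zero-pad to 3 bytes: K' = c5 00 00.
XOR each byte with 0x36: c5⊕36=f3, 00⊕36=36, 00⊕36=36.

f33636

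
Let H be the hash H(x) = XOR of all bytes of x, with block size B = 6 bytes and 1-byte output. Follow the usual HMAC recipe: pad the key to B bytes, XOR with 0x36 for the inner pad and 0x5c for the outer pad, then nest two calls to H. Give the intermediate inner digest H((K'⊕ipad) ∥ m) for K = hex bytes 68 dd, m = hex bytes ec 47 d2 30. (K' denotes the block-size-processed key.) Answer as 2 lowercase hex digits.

Key hex bytes 68 dd is 2 bytes ≤ B = 6; zero-pad to 6 bytes: K' = 68 dd 00 00 00 00.
K' ⊕ ipad = 5e eb 36 36 36 36.
Inner input = 5e eb 36 36 36 36 ∥ ec 47 d2 30.
Inner hash: XOR 5e⊕eb⊕36⊕36⊕36⊕36⊕ec⊕47⊕d2⊕30 = fc.

fc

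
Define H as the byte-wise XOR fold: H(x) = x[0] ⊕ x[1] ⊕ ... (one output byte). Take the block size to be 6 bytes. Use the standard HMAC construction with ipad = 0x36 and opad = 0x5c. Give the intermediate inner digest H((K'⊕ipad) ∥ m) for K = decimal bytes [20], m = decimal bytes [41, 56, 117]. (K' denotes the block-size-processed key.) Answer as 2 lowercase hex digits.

70

Key decimal bytes [20] = 14 is 1 byte ≤ B = 6; zero-pad to 6 bytes: K' = 14 00 00 00 00 00.
K' ⊕ ipad = 22 36 36 36 36 36.
Inner input = 22 36 36 36 36 36 ∥ 29 38 75.
Inner hash: XOR 22⊕36⊕36⊕36⊕36⊕36⊕29⊕38⊕75 = 70.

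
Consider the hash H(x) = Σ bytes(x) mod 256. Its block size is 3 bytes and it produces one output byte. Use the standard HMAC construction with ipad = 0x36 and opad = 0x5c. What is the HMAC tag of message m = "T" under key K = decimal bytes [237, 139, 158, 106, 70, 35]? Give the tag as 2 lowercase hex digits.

0c

Key decimal bytes [237, 139, 158, 106, 70, 35] = ed 8b 9e 6a 46 23 is 6 bytes > B = 3, so hash it first: H(key) = e9, then zero-pad to 3 bytes: K' = e9 00 00.
K' ⊕ ipad = df 36 36.  K' ⊕ opad = b5 5c 5c.
Inner input = (K'⊕ipad) ∥ m = df 36 36 ∥ 54.
Inner hash: sum = 223+54+54+84 = 415; mod 256 = 159 → 9f.
Outer input = (K'⊕opad) ∥ inner = b5 5c 5c ∥ 9f.
Outer hash (tag): sum = 181+92+92+159 = 524; mod 256 = 12 → 0c.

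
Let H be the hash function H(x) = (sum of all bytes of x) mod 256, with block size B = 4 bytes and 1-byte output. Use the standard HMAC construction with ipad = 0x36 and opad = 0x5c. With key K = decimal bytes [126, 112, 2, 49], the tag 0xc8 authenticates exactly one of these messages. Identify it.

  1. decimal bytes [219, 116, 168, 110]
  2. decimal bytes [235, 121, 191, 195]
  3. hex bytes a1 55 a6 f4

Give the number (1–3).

Key decimal bytes [126, 112, 2, 49] = 7e 70 02 31 is exactly B = 4 bytes: K' = 7e 70 02 31.
K' ⊕ ipad = 48 46 34 07; K' ⊕ opad = 22 2c 5e 6d.
m1: inner = H(48 46 34 07 db 74 a8 6e) = 2e; tag = H(22 2c 5e 6d 2e) = 47
m2: inner = H(48 46 34 07 eb 79 bf c3) = af; tag = H(22 2c 5e 6d af) = c8 ← matches
m3: inner = H(48 46 34 07 a1 55 a6 f4) = 59; tag = H(22 2c 5e 6d 59) = 72

2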